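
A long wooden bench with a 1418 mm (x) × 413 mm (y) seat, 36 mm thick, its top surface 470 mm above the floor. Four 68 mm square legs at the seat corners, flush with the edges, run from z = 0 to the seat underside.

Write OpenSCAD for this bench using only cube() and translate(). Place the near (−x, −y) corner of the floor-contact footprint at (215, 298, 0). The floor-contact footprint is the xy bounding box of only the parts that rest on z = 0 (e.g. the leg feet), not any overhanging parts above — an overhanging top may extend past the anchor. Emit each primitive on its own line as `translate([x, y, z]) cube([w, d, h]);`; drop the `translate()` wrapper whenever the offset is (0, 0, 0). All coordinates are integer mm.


translate([215, 298, 434]) cube([1418, 413, 36]);
translate([215, 298, 0]) cube([68, 68, 434]);
translate([215, 643, 0]) cube([68, 68, 434]);
translate([1565, 298, 0]) cube([68, 68, 434]);
translate([1565, 643, 0]) cube([68, 68, 434]);


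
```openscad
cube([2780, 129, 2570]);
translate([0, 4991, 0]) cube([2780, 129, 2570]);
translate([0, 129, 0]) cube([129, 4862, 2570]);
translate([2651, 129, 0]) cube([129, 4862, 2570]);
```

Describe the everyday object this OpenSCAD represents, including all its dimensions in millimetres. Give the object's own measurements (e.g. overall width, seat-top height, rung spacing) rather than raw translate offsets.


The wall frame of a small rectangular building: four walls, each 2570 mm tall and 129 mm thick, enclosing a footprint 2780 mm (x) by 5120 mm (y) outside-to-outside, with no floor or roof. The front and back walls (the −y and +y sides) span the full width; the two side walls fit between them.


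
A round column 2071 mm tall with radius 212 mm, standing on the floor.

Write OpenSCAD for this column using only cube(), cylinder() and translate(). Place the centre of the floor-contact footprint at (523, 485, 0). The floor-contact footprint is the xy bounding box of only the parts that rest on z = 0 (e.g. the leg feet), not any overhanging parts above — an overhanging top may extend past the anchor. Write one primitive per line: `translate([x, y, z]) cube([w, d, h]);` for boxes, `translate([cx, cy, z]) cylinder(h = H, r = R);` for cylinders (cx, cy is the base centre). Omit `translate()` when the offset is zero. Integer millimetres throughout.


translate([523, 485, 0]) cylinder(h = 2071, r = 212);


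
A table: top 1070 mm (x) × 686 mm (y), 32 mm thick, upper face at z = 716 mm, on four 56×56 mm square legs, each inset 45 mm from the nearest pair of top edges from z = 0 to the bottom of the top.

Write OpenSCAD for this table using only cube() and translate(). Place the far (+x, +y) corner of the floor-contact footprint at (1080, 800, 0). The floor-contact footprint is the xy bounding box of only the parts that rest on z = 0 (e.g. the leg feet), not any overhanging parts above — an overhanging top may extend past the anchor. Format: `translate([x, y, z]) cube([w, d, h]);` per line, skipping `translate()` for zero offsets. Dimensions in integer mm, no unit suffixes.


// leg_h = 716 - 32 = 684
translate([55, 159, 684]) cube([1070, 686, 32]);
translate([100, 204, 0]) cube([56, 56, 684]);
translate([1024, 204, 0]) cube([56, 56, 684]);
translate([100, 744, 0]) cube([56, 56, 684]);
translate([1024, 744, 0]) cube([56, 56, 684]);


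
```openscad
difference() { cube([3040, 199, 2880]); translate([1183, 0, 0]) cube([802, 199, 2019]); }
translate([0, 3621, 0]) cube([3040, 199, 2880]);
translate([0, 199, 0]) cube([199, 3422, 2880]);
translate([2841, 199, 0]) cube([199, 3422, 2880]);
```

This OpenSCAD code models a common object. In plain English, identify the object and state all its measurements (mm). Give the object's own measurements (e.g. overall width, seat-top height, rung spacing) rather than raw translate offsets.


A single room: four walls, each 2880 mm tall and 199 mm thick, enclosing an outside footprint 3040×3820 mm (x × y), no floor or roof. The front and back walls (−y and +y sides) run the full x-width; the side walls fit between their inner faces. A door opening 802 mm wide and 2019 mm tall is cut through the front wall from the floor up, its −x edge 1183 mm from the wall's −x end.


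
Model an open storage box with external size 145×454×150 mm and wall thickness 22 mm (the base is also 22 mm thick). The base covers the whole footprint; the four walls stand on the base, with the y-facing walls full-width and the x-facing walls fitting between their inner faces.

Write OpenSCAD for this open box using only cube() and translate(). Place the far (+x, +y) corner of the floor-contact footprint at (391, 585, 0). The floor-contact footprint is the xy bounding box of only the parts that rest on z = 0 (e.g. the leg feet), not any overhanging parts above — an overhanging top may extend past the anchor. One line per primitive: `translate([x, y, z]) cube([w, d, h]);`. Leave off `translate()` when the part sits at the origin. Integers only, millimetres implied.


translate([246, 131, 0]) cube([145, 454, 22]);
translate([246, 131, 22]) cube([145, 22, 128]);
translate([246, 563, 22]) cube([145, 22, 128]);
translate([246, 153, 22]) cube([22, 410, 128]);
translate([369, 153, 22]) cube([22, 410, 128]);


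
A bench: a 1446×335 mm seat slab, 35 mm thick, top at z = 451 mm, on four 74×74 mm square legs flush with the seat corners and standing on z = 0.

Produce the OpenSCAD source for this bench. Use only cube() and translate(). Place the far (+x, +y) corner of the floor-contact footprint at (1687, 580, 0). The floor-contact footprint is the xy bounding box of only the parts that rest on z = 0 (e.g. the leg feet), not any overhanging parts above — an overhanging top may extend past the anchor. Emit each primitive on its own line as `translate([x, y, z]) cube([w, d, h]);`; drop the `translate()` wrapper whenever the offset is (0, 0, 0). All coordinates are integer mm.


// leg_h = 451 − 35 = 416
translate([241, 245, 416]) cube([1446, 335, 35]);
translate([241, 245, 0]) cube([74, 74, 416]);
translate([241, 506, 0]) cube([74, 74, 416]);
translate([1613, 245, 0]) cube([74, 74, 416]);
translate([1613, 506, 0]) cube([74, 74, 416]);


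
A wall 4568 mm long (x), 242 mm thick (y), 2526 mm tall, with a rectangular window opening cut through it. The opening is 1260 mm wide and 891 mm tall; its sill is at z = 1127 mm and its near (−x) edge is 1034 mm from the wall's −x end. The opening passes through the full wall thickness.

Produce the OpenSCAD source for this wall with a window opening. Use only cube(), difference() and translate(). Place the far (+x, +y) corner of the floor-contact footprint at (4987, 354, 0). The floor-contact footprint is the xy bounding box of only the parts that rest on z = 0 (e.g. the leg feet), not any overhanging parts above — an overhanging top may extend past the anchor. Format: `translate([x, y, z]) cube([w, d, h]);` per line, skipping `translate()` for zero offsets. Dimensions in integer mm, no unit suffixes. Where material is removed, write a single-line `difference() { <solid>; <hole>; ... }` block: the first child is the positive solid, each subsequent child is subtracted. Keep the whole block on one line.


difference() { translate([419, 112, 0]) cube([4568, 242, 2526]); translate([1453, 112, 1127]) cube([1260, 242, 891]); }


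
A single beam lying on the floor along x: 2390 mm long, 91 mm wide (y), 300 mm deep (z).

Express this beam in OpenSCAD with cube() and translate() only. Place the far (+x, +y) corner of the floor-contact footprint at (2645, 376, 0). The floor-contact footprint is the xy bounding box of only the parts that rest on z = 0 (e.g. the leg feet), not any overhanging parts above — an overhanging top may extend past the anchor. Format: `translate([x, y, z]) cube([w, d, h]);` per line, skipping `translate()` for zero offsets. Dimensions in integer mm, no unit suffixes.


translate([255, 285, 0]) cube([2390, 91, 300]);


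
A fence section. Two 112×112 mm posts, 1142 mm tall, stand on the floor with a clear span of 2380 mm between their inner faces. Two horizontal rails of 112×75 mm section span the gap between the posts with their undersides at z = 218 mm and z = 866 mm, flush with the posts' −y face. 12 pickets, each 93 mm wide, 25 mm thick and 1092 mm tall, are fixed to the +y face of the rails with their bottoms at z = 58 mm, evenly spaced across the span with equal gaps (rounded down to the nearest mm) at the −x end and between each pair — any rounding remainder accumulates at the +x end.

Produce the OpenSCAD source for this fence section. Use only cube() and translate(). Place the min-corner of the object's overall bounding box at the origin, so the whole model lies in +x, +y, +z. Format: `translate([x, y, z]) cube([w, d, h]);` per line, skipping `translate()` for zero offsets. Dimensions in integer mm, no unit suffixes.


cube([112, 112, 1142]);
translate([2492, 0, 0]) cube([112, 112, 1142]);
translate([112, 0, 218]) cube([2380, 112, 75]);
translate([112, 0, 866]) cube([2380, 112, 75]);
translate([209, 112, 58]) cube([93, 25, 1092]);
translate([399, 112, 58]) cube([93, 25, 1092]);
translate([589, 112, 58]) cube([93, 25, 1092]);
translate([779, 112, 58]) cube([93, 25, 1092]);
translate([969, 112, 58]) cube([93, 25, 1092]);
translate([1159, 112, 58]) cube([93, 25, 1092]);
translate([1349, 112, 58]) cube([93, 25, 1092]);
translate([1539, 112, 58]) cube([93, 25, 1092]);
translate([1729, 112, 58]) cube([93, 25, 1092]);
translate([1919, 112, 58]) cube([93, 25, 1092]);
translate([2109, 112, 58]) cube([93, 25, 1092]);
translate([2299, 112, 58]) cube([93, 25, 1092]);


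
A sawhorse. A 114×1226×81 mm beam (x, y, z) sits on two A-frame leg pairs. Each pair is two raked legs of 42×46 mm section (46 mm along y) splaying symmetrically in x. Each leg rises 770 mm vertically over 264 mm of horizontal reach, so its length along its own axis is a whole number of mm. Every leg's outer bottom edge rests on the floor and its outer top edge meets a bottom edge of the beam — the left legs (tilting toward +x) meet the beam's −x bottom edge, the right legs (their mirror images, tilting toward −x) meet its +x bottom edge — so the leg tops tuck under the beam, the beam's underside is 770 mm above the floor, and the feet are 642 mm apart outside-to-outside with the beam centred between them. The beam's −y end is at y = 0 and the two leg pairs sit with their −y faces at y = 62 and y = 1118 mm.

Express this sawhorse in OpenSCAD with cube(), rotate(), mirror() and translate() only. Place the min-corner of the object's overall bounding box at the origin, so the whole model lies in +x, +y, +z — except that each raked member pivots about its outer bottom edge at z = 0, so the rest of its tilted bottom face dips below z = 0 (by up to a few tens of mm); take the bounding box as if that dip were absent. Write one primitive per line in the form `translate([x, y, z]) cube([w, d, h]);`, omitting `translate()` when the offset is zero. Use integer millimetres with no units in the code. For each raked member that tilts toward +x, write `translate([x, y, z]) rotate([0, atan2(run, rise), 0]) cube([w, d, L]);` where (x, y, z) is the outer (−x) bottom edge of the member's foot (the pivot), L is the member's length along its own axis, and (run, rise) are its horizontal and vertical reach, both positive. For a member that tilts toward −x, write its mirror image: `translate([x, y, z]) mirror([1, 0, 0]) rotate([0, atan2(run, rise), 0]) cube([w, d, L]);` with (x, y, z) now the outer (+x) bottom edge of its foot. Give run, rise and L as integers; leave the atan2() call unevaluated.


translate([264, 0, 770]) cube([114, 1226, 81]);
translate([0, 62, 0]) rotate([0, atan2(264, 770), 0]) cube([42, 46, 814]);
translate([642, 62, 0]) mirror([1, 0, 0]) rotate([0, atan2(264, 770), 0]) cube([42, 46, 814]);
translate([0, 1118, 0]) rotate([0, atan2(264, 770), 0]) cube([42, 46, 814]);
translate([642, 1118, 0]) mirror([1, 0, 0]) rotate([0, atan2(264, 770), 0]) cube([42, 46, 814]);


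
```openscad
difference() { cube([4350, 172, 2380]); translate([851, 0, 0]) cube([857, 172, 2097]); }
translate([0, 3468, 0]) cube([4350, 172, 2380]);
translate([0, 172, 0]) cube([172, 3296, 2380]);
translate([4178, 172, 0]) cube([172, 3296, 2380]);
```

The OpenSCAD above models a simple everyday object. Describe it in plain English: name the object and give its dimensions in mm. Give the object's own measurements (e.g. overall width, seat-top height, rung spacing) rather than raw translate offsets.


A single room: four walls, each 2380 mm tall and 172 mm thick, enclosing an outside footprint 4350×3640 mm (x × y), no floor or roof. The front and back walls (−y and +y sides) run the full x-width; the side walls fit between their inner faces. A door opening 857 mm wide and 2097 mm tall is cut through the front wall from the floor up, its −x edge 851 mm from the wall's −x end.


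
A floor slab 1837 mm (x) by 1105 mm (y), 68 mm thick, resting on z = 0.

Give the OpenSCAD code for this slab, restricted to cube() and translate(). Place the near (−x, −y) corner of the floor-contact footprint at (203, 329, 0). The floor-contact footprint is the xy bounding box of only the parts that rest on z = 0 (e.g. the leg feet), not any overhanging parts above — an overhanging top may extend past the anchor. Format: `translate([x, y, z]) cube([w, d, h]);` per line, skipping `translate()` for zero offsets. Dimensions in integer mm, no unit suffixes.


translate([203, 329, 0]) cube([1837, 1105, 68]);


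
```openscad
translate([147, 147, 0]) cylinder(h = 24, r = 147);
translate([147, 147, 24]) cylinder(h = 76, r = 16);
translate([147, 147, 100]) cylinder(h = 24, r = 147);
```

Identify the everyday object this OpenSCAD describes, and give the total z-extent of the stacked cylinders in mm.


A spool. The overall height is 124 mm.

Three coaxial cylinders, large–small–large — a spool. Two 24 mm flanges and a 76 mm core give 24 + 76 + 24 = 124 mm.


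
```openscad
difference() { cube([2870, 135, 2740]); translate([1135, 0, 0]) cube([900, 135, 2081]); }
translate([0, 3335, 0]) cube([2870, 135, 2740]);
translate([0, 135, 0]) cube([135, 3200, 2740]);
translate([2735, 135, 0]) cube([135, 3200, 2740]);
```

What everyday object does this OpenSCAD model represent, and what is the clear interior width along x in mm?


A single room. The interior width is 2600 mm.

Four walls enclosing a rectangle with a door in the front wall — a room. Outside width 2870 minus two 135 mm walls gives 2600 mm.


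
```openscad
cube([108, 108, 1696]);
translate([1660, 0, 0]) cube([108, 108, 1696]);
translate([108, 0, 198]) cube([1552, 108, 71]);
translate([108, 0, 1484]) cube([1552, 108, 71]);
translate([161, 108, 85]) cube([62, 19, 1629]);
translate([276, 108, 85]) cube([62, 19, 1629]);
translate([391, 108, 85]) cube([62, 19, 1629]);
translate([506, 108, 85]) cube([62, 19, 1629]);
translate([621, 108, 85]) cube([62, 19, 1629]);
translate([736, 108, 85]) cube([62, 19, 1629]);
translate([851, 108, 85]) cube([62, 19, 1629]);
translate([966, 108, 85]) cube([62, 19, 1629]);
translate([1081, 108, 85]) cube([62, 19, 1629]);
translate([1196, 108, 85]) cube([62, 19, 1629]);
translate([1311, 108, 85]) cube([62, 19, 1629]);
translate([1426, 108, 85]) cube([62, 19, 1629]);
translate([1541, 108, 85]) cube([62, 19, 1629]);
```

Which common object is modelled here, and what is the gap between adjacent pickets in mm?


A fence section. The picket gap is 53 mm.

Two posts, two rails, 13 pickets — a fence section. Span 1552 mm holds 13 pickets of 62 mm with 14 equal gaps: ⌊(1552 − 13·62) / 14⌋ = 53 mm.


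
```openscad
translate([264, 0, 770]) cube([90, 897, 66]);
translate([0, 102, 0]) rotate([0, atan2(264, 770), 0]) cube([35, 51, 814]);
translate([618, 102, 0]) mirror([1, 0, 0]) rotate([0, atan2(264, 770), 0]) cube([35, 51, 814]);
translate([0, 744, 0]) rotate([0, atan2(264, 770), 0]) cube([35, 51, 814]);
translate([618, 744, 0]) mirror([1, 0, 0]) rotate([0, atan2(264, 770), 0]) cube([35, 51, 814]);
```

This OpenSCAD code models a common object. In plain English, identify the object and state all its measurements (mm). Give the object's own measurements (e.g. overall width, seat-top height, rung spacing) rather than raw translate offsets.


A sawhorse. A 90×897×66 mm beam (x, y, z) sits on two A-frame leg pairs. Each pair is two raked legs of 35×51 mm section (51 mm along y) splaying symmetrically in x. Each leg rises 770 mm vertically over 264 mm of horizontal reach and is 814 mm long along its own axis. Every leg's outer bottom edge rests on the floor and its outer top edge meets a bottom edge of the beam — the left legs (tilting toward +x) meet the beam's −x bottom edge, the right legs (their mirror images, tilting toward −x) meet its +x bottom edge — so the leg tops tuck under the beam, the beam's underside is 770 mm above the floor, and the feet are 618 mm apart outside-to-outside with the beam centred between them. The two leg pairs are set in 102 mm from either end of the beam.


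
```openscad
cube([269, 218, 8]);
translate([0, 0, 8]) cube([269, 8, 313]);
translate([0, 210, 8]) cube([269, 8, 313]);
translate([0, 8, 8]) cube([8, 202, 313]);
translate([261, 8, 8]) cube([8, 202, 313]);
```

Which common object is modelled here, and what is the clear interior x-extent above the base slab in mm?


An open box. The internal width is 253 mm.

A 269×218 base slab with four walls standing on it — an open box. The base is 269 mm wide and the walls are 8 mm thick, so the internal width is 269 − 2 × 8 = 253 mm.


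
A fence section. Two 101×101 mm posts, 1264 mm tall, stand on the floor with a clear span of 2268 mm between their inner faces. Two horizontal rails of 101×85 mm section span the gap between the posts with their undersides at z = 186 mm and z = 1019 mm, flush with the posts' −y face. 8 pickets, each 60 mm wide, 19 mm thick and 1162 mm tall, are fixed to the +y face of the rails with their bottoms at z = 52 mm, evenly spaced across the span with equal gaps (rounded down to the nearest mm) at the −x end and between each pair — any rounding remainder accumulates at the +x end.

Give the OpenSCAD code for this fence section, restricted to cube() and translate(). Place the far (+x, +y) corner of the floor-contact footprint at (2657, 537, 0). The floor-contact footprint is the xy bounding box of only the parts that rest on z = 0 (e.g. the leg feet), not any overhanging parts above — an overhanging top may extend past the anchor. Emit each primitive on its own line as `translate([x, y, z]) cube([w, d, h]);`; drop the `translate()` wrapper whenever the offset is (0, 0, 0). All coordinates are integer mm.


translate([187, 436, 0]) cube([101, 101, 1264]);
translate([2556, 436, 0]) cube([101, 101, 1264]);
translate([288, 436, 186]) cube([2268, 101, 85]);
translate([288, 436, 1019]) cube([2268, 101, 85]);
translate([486, 537, 52]) cube([60, 19, 1162]);
translate([744, 537, 52]) cube([60, 19, 1162]);
translate([1002, 537, 52]) cube([60, 19, 1162]);
translate([1260, 537, 52]) cube([60, 19, 1162]);
translate([1518, 537, 52]) cube([60, 19, 1162]);
translate([1776, 537, 52]) cube([60, 19, 1162]);
translate([2034, 537, 52]) cube([60, 19, 1162]);
translate([2292, 537, 52]) cube([60, 19, 1162]);


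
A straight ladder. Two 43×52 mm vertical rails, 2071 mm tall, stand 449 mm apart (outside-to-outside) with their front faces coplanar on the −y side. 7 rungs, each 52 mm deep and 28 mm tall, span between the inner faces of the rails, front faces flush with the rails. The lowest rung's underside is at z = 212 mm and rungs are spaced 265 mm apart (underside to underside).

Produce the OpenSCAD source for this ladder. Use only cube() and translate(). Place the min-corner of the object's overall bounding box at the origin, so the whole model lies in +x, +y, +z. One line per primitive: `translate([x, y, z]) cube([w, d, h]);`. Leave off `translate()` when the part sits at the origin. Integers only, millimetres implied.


cube([43, 52, 2071]);
translate([406, 0, 0]) cube([43, 52, 2071]);
translate([43, 0, 212]) cube([363, 52, 28]);
translate([43, 0, 477]) cube([363, 52, 28]);
translate([43, 0, 742]) cube([363, 52, 28]);
translate([43, 0, 1007]) cube([363, 52, 28]);
translate([43, 0, 1272]) cube([363, 52, 28]);
translate([43, 0, 1537]) cube([363, 52, 28]);
translate([43, 0, 1802]) cube([363, 52, 28]);


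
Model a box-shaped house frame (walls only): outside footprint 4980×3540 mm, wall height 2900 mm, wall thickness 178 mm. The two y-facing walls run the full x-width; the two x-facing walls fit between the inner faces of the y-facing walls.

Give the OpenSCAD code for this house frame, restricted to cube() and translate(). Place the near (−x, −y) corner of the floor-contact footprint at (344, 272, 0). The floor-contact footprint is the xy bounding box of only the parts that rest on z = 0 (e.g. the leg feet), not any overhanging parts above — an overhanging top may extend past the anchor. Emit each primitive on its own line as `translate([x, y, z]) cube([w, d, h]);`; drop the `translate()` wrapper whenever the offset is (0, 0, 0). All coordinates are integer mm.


translate([344, 272, 0]) cube([4980, 178, 2900]);
translate([344, 3634, 0]) cube([4980, 178, 2900]);
translate([344, 450, 0]) cube([178, 3184, 2900]);
translate([5146, 450, 0]) cube([178, 3184, 2900]);


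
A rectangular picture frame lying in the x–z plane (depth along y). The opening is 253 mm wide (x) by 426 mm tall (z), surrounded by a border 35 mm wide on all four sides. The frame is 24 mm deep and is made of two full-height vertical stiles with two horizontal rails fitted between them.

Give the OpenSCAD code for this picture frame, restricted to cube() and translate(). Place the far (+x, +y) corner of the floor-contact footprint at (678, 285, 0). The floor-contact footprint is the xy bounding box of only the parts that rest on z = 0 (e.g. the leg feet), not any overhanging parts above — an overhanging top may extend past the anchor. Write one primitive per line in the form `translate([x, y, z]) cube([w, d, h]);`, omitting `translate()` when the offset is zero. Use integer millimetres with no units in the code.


translate([355, 261, 0]) cube([35, 24, 496]);
translate([643, 261, 0]) cube([35, 24, 496]);
translate([390, 261, 0]) cube([253, 24, 35]);
translate([390, 261, 461]) cube([253, 24, 35]);


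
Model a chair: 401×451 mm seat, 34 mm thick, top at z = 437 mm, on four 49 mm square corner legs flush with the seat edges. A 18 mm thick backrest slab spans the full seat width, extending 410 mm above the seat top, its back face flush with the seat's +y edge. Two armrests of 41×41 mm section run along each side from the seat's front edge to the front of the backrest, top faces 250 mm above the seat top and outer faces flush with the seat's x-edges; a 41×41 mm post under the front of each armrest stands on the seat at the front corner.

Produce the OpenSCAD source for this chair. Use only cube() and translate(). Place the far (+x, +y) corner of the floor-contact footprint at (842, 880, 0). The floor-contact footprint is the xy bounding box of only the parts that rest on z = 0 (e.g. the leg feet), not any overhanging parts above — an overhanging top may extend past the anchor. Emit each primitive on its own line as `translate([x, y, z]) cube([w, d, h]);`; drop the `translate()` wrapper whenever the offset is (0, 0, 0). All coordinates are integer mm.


translate([441, 429, 403]) cube([401, 451, 34]);
translate([441, 429, 0]) cube([49, 49, 403]);
translate([793, 429, 0]) cube([49, 49, 403]);
translate([441, 831, 0]) cube([49, 49, 403]);
translate([793, 831, 0]) cube([49, 49, 403]);
translate([441, 862, 437]) cube([401, 18, 410]);
translate([441, 429, 646]) cube([41, 433, 41]);
translate([801, 429, 646]) cube([41, 433, 41]);
translate([441, 429, 437]) cube([41, 41, 209]);
translate([801, 429, 437]) cube([41, 41, 209]);


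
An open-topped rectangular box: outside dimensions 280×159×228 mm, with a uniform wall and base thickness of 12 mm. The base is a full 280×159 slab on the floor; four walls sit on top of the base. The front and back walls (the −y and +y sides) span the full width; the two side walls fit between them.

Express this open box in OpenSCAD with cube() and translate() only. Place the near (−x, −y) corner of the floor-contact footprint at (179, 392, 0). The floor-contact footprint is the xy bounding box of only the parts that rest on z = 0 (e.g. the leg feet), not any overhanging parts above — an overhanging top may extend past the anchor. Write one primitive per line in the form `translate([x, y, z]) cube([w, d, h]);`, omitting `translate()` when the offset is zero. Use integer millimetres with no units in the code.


translate([179, 392, 0]) cube([280, 159, 12]);
translate([179, 392, 12]) cube([280, 12, 216]);
translate([179, 539, 12]) cube([280, 12, 216]);
translate([179, 404, 12]) cube([12, 135, 216]);
translate([447, 404, 12]) cube([12, 135, 216]);


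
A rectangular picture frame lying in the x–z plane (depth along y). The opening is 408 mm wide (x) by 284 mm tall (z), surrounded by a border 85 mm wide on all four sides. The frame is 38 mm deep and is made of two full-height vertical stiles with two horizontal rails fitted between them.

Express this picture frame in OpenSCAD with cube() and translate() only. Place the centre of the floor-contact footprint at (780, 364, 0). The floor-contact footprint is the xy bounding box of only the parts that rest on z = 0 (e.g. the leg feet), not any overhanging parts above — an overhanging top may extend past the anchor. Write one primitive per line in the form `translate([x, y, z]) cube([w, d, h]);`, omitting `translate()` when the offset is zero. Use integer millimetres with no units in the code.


translate([491, 345, 0]) cube([85, 38, 454]);
translate([984, 345, 0]) cube([85, 38, 454]);
translate([576, 345, 0]) cube([408, 38, 85]);
translate([576, 345, 369]) cube([408, 38, 85]);


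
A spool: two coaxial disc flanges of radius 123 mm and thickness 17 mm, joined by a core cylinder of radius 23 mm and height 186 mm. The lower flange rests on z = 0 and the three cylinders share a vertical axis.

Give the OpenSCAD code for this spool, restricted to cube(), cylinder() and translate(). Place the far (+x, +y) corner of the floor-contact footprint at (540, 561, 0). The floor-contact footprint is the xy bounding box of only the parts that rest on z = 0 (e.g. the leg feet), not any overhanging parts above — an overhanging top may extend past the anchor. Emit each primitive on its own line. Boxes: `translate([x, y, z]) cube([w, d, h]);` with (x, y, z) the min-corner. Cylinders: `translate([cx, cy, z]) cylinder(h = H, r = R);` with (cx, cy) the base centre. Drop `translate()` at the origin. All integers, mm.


translate([417, 438, 0]) cylinder(h = 17, r = 123);
translate([417, 438, 17]) cylinder(h = 186, r = 23);
translate([417, 438, 203]) cylinder(h = 17, r = 123);


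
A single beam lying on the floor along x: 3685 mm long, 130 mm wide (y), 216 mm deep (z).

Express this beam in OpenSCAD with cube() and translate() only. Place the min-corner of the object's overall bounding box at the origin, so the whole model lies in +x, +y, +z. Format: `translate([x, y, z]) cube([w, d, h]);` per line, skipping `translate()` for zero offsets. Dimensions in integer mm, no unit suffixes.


cube([3685, 130, 216]);


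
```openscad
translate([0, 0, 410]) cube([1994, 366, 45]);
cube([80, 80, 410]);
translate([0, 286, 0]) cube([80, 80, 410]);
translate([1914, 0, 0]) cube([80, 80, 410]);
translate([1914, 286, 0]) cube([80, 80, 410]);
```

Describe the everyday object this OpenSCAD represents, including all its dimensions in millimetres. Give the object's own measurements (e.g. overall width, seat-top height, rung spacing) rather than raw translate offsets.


A long wooden bench with a 1994 mm (x) × 366 mm (y) seat, 45 mm thick, its top surface 455 mm above the floor. Four 80 mm square legs at the seat corners, flush with the edges, run from z = 0 to the seat underside.


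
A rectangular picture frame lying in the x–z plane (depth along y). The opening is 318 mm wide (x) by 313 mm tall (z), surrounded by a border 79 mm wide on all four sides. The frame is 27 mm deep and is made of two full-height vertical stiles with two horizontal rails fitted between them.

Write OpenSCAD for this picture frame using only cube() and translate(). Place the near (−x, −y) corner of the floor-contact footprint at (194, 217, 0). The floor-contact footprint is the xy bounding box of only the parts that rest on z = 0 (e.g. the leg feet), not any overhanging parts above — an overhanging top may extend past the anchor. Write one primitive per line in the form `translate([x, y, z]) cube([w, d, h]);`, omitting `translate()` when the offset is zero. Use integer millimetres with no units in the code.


translate([194, 217, 0]) cube([79, 27, 471]);
translate([591, 217, 0]) cube([79, 27, 471]);
translate([273, 217, 0]) cube([318, 27, 79]);
translate([273, 217, 392]) cube([318, 27, 79]);


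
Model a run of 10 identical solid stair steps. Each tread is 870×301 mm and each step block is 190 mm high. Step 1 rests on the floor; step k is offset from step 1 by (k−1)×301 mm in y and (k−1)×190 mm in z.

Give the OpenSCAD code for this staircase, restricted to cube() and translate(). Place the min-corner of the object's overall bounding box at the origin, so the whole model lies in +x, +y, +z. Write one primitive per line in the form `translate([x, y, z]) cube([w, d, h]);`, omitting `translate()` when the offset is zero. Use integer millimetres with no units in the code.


cube([870, 301, 190]);
translate([0, 301, 190]) cube([870, 301, 190]);
translate([0, 602, 380]) cube([870, 301, 190]);
translate([0, 903, 570]) cube([870, 301, 190]);
translate([0, 1204, 760]) cube([870, 301, 190]);
translate([0, 1505, 950]) cube([870, 301, 190]);
translate([0, 1806, 1140]) cube([870, 301, 190]);
translate([0, 2107, 1330]) cube([870, 301, 190]);
translate([0, 2408, 1520]) cube([870, 301, 190]);
translate([0, 2709, 1710]) cube([870, 301, 190]);


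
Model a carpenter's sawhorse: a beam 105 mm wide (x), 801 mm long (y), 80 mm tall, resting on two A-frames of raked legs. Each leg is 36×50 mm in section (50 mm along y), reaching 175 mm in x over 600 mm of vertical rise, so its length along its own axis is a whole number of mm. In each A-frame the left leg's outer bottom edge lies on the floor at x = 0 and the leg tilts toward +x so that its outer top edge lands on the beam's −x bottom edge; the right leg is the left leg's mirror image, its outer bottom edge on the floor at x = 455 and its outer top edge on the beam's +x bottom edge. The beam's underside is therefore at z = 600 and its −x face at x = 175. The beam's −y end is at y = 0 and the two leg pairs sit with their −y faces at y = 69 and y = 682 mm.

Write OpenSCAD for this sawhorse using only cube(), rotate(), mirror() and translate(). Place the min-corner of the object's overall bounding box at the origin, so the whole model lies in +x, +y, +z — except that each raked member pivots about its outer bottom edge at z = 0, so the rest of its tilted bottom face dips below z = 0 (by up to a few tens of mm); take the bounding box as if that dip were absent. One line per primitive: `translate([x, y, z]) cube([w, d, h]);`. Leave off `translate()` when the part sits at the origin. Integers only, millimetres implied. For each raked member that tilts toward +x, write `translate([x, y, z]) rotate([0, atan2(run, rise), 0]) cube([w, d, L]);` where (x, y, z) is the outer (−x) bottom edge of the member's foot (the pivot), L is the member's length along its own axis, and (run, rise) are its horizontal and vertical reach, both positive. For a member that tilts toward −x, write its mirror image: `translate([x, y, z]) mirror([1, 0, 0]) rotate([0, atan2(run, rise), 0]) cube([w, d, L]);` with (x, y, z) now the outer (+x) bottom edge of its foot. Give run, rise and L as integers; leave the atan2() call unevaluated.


// leg length = √(175² + 600²) = 625
// right-leg outer foot x = 2·175 + 105 = 455
// beam min-corner = (175, 0, 600)
translate([175, 0, 600]) cube([105, 801, 80]);
translate([0, 69, 0]) rotate([0, atan2(175, 600), 0]) cube([36, 50, 625]);
translate([455, 69, 0]) mirror([1, 0, 0]) rotate([0, atan2(175, 600), 0]) cube([36, 50, 625]);
translate([0, 682, 0]) rotate([0, atan2(175, 600), 0]) cube([36, 50, 625]);
translate([455, 682, 0]) mirror([1, 0, 0]) rotate([0, atan2(175, 600), 0]) cube([36, 50, 625]);


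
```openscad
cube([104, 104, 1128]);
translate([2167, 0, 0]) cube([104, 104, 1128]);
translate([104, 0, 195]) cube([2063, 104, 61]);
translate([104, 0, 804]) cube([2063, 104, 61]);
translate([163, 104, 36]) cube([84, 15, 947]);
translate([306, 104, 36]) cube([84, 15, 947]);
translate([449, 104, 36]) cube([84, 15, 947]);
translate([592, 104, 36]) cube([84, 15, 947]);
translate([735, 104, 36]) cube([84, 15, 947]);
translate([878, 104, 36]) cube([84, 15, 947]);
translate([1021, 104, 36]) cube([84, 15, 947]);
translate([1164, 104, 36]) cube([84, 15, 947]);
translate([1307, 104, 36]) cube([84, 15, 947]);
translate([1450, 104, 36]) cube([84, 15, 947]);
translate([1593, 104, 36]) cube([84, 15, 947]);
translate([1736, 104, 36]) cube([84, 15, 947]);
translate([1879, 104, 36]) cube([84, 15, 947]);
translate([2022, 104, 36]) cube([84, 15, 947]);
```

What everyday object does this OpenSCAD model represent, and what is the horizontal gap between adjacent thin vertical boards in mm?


A fence section. The picket gap is 59 mm.

Two posts, two rails, 14 pickets — a fence section. Span 2063 mm holds 14 pickets of 84 mm with 15 equal gaps: ⌊(2063 − 14·84) / 15⌋ = 59 mm.


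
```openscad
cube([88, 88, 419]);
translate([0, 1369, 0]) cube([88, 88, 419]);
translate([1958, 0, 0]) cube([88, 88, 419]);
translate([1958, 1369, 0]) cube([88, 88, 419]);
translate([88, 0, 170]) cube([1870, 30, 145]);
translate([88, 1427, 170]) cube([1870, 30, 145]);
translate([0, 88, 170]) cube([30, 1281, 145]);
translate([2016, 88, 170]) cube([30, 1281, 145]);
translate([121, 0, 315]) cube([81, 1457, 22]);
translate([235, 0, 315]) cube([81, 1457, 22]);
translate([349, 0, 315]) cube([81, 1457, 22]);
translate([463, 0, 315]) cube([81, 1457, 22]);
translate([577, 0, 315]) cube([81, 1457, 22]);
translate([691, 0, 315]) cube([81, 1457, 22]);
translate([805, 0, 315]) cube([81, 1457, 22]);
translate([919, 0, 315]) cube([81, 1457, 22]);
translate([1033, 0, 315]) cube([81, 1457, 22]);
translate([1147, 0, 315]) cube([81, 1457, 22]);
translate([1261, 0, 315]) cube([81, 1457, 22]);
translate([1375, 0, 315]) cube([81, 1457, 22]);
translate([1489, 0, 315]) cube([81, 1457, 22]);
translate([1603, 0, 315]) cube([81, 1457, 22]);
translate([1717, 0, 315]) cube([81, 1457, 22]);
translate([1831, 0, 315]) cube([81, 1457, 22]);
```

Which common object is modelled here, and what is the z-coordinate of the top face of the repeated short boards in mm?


A bed frame. The slat-top height is 337 mm.

Four posts, four rails, and a row of slats — a bed frame. Slats sit on the rails at z = 170 + 145 = 315; with slat thickness 22, the top is 337 mm.


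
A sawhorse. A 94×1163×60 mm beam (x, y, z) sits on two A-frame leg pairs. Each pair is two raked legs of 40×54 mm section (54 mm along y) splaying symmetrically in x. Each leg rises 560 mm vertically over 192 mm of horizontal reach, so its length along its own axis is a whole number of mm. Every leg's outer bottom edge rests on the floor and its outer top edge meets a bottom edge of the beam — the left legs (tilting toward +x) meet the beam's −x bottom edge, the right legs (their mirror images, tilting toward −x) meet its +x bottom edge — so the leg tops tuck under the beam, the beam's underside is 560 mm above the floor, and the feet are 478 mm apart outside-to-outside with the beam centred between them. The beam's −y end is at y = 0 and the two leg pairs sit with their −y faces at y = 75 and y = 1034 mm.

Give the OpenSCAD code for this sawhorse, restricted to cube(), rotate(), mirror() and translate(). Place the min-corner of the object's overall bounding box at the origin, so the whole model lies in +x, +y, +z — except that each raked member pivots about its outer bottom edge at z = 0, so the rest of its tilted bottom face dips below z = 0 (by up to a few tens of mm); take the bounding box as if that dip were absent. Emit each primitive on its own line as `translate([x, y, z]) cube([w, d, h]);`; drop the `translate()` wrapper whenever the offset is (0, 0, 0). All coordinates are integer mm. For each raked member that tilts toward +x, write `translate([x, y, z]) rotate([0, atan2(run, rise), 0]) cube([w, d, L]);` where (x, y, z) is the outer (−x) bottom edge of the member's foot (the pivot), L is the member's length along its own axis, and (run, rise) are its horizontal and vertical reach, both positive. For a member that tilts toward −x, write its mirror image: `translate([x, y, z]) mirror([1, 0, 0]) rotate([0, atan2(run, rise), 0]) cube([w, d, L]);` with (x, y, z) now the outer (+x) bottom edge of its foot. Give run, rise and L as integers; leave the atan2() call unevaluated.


translate([192, 0, 560]) cube([94, 1163, 60]);
translate([0, 75, 0]) rotate([0, atan2(192, 560), 0]) cube([40, 54, 592]);
translate([478, 75, 0]) mirror([1, 0, 0]) rotate([0, atan2(192, 560), 0]) cube([40, 54, 592]);
translate([0, 1034, 0]) rotate([0, atan2(192, 560), 0]) cube([40, 54, 592]);
translate([478, 1034, 0]) mirror([1, 0, 0]) rotate([0, atan2(192, 560), 0]) cube([40, 54, 592]);


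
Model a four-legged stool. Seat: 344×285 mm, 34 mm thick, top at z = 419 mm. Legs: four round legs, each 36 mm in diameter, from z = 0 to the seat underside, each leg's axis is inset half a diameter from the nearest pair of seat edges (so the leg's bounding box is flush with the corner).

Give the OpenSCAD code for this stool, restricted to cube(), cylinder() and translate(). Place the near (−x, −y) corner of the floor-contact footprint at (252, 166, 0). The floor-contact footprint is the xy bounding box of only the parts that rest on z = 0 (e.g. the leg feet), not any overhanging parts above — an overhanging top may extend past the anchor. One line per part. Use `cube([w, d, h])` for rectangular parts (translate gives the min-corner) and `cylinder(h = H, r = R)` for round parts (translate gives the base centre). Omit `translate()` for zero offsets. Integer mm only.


// leg_h = 419 - 34 = 385
translate([252, 166, 385]) cube([344, 285, 34]);
translate([270, 184, 0]) cylinder(h = 385, r = 18);
translate([578, 184, 0]) cylinder(h = 385, r = 18);
translate([270, 433, 0]) cylinder(h = 385, r = 18);
translate([578, 433, 0]) cylinder(h = 385, r = 18);


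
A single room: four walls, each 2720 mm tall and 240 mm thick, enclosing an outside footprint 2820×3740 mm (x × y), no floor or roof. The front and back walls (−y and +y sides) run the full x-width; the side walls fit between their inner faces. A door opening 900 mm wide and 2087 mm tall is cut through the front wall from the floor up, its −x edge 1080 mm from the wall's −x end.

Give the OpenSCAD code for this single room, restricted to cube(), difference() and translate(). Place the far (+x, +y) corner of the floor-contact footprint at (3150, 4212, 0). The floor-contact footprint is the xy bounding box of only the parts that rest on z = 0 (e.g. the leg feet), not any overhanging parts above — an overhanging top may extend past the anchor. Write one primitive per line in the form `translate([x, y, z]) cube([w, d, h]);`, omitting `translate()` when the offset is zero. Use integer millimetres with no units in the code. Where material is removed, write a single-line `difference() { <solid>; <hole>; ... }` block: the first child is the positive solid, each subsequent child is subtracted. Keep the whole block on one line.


difference() { translate([330, 472, 0]) cube([2820, 240, 2720]); translate([1410, 472, 0]) cube([900, 240, 2087]); }
translate([330, 3972, 0]) cube([2820, 240, 2720]);
translate([330, 712, 0]) cube([240, 3260, 2720]);
translate([2910, 712, 0]) cube([240, 3260, 2720]);
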